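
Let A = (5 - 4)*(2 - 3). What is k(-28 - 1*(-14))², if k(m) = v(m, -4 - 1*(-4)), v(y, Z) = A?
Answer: 1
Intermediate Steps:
A = -1 (A = 1*(-1) = -1)
v(y, Z) = -1
k(m) = -1
k(-28 - 1*(-14))² = (-1)² = 1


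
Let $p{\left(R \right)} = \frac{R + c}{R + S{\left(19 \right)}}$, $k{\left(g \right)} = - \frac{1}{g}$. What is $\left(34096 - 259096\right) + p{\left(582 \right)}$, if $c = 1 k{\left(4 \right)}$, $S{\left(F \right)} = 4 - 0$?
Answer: $- \frac{527397673}{2344} \approx -2.25 \cdot 10^{5}$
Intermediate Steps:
$S{\left(F \right)} = 4$ ($S{\left(F \right)} = 4 + 0 = 4$)
$c = - \frac{1}{4}$ ($c = 1 \left(- \frac{1}{4}\right) = - \frac{1}{4} \approx -0.25$)
$p{\left(R \right)} = \frac{- \frac{1}{4} + R}{4 + R}$ ($p{\left(R \right)} = \frac{R - \frac{1}{4}}{R + 4} = \frac{- \frac{1}{4} + R}{4 + R}$)
$\left(34096 - 259096\right) + p{\left(582 \right)} = \left(34096 - 259096\right) + \frac{- \frac{1}{4} + 582}{4 + 582} = -225000 + \frac{1}{586} \cdot \frac{2327}{4} = -225000 + \frac{2327}{2344} = - \frac{527397673}{2344}$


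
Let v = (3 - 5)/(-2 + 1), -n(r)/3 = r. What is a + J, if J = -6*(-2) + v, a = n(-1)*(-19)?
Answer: -43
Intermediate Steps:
n(r) = -3*r
v = 2 (v = -2/(-1) = -2*(-1) = 2)
a = -57 (a = -3*(-1)*(-19) = 3*(-19) = -57)
J = 14 (J = -6*(-2) + 2 = 12 + 2 = 14)
a + J = -57 + 14 = -43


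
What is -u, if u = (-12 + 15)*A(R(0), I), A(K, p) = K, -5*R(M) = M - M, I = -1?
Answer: 0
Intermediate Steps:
R(M) = 0 (R(M) = -(M - M)/5 = -⅕*0 = 0)
u = 0 (u = (-12 + 15)*0 = 3*0 = 0)
-u = -1*0 = 0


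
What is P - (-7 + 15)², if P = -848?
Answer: -912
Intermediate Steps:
P - (-7 + 15)² = -848 - (-7 + 15)² = -848 - 1*8² = -848 - 1*64 = -848 - 64 = -912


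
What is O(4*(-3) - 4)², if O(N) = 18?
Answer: 324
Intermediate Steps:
O(4*(-3) - 4)² = 18² = 324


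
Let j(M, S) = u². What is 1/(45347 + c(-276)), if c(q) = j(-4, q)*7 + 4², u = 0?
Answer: 1/45363 ≈ 2.2044e-5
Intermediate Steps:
j(M, S) = 0 (j(M, S) = 0² = 0)
c(q) = 16 (c(q) = 0*7 + 4² = 0 + 16 = 16)
1/(45347 + c(-276)) = 1/(45347 + 16) = 1/45363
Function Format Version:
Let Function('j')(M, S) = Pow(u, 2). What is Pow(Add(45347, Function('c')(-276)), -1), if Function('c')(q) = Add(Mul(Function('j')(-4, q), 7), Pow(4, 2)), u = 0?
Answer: Rational(1, 45363) ≈ 2.2044e-5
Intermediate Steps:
Function('j')(M, S) = 0 (Function('j')(M, S) = Pow(0, 2) = 0)
Function('c')(q) = 16 (Function('c')(q) = Add(Mul(0, 7), Pow(4, 2)) = Add(0, 16) = 16)
Pow(Add(45347, Function('c')(-276)), -1) = Pow(Add(45347, 16), -1) = Pow(45363, -1) = Rational(1, 45363)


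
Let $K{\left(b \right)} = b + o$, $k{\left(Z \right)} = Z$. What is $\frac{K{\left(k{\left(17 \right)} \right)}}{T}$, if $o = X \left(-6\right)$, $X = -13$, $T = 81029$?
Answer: $\frac{95}{81029} \approx 0.0011724$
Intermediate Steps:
$o = 78$ ($o = \left(-13\right) \left(-6\right) = 78$)
$K{\left(b \right)} = 78 + b$ ($K{\left(b \right)} = b + 78 = 78 + b$)
$\frac{K{\left(k{\left(17 \right)} \right)}}{T} = \frac{78 + 17}{81029} = 95 \cdot \frac{1}{81029} = \frac{95}{81029}$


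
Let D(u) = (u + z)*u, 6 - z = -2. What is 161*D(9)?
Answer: 24633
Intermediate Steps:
z = 8 (z = 6 - 1*(-2) = 6 + 2 = 8)
D(u) = u*(8 + u) (D(u) = (u + 8)*u = (8 + u)*u = u*(8 + u))
161*D(9) = 161*(9*(8 + 9)) = 161*(9*17) = 161*153 = 24633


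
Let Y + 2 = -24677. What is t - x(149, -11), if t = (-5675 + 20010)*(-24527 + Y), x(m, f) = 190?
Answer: -705368200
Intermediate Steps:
Y = -24679 (Y = -2 - 24677 = -24679)
t = -705368010 (t = (-5675 + 20010)*(-24527 - 24679) = 14335*(-49206) = -705368010)
t - x(149, -11) = -705368010 - 1*190 = -705368010 - 190 = -705368200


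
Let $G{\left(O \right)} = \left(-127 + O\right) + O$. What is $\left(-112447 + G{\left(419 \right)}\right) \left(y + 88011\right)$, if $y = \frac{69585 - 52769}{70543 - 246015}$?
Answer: $- \frac{107849328717296}{10967} \approx -9.834 \cdot 10^{9}$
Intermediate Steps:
$y = - \frac{1051}{10967}$ ($y = \frac{16816}{-175472} = 16816 \left(- \frac{1}{175472}\right) = - \frac{1051}{10967} \approx -0.095833$)
$G{\left(O \right)} = -127 + 2 O$
$\left(-112447 + G{\left(419 \right)}\right) \left(y + 88011\right) = \left(-112447 + \left(-127 + 2 \cdot 419\right)\right) \left(- \frac{1051}{10967} + 88011\right) = \left(-112447 + \left(-127 + 838\right)\right) \frac{965215586}{10967} = \left(-112447 + 711\right) \frac{965215586}{10967} = \left(-111736\right) \frac{965215586}{10967} = - \frac{107849328717296}{10967}$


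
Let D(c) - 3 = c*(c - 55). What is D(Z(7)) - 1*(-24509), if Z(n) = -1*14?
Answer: 25478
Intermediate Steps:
Z(n) = -14
D(c) = 3 + c*(-55 + c) (D(c) = 3 + c*(c - 55) = 3 + c*(-55 + c))
D(Z(7)) - 1*(-24509) = (3 + (-14)² - 55*(-14)) - 1*(-24509) = (3 + 196 + 770) + 24509 = 969 + 24509 = 25478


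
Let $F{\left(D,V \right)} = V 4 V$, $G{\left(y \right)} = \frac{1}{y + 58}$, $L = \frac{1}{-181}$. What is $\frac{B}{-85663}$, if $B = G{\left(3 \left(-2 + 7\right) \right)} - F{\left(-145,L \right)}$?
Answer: $- \frac{32469}{204867604639} \approx -1.5849 \cdot 10^{-7}$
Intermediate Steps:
$L = - \frac{1}{181} \approx -0.0055249$
$G{\left(y \right)} = \frac{1}{58 + y}$
$F{\left(D,V \right)} = 4 V^{2}$ ($F{\left(D,V \right)} = 4 V V = 4 V^{2}$)
$B = \frac{32469}{2391553}$ ($B = \frac{1}{58 + 3 \left(-2 + 7\right)} - 4 \left(- \frac{1}{181}\right)^{2} = \frac{1}{58 + 3 \cdot 5} - 4 \cdot \frac{1}{32761} = \frac{1}{58 + 15} - \frac{4}{32761} = \frac{1}{73} - \frac{4}{32761} = \frac{32469}{2391553} \approx 0.013577$)
$\frac{B}{-85663} = \frac{32469}{2391553 \left(-85663\right)} = \frac{32469}{2391553} \left(- \frac{1}{85663}\right) = - \frac{32469}{204867604639}$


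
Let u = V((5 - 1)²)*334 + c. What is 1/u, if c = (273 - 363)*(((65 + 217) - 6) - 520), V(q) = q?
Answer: 1/27304 ≈ 3.6625e-5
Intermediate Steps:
c = 21960 (c = -90*((282 - 6) - 520) = -90*(276 - 520) = -90*(-244) = 21960)
u = 27304 (u = (5 - 1)²*334 + 21960 = 4²*334 + 21960 = 16*334 + 21960 = 5344 + 21960 = 27304)
1/u = 1/27304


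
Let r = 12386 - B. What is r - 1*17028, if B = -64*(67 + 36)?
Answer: 1950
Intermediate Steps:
B = -6592 (B = -64*103 = -6592)
r = 18978 (r = 12386 - 1*(-6592) = 12386 + 6592 = 18978)
r - 1*17028 = 18978 - 1*17028 = 18978 - 17028 = 1950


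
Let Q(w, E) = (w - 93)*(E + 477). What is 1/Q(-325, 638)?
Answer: -1/466070 ≈ -2.1456e-6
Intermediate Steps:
Q(w, E) = (-93 + w)*(477 + E)
1/Q(-325, 638) = 1/(-44361 - 93*638 + 477*(-325) + 638*(-325)) = 1/(-44361 - 59334 - 155025 - 207350) = 1/(-466070) = -1/466070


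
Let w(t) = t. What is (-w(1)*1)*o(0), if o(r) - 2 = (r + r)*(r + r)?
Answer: -2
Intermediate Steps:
o(r) = 2 + 4*r**2 (o(r) = 2 + (r + r)*(r + r) = 2 + (2*r)*(2*r) = 2 + 4*r**2)
(-w(1)*1)*o(0) = (-1*1*1)*(2 + 4*0**2) = (-1*1)*(2 + 4*0) = -(2 + 0) = -1*2 = -2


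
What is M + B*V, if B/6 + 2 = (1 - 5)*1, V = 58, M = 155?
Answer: -1933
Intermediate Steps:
B = -36 (B = -12 + 6*((1 - 5)*1) = -12 + 6*(-4*1) = -12 + 6*(-4) = -12 - 24 = -36)
M + B*V = 155 - 36*58 = 155 - 2088 = -1933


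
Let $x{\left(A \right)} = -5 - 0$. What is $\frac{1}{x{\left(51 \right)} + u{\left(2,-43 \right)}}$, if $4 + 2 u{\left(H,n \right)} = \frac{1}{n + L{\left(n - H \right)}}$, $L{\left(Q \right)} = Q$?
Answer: $- \frac{176}{1233} \approx -0.14274$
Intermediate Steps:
$x{\left(A \right)} = -5$ ($x{\left(A \right)} = -5 + 0 = -5$)
$u{\left(H,n \right)} = -2 + \frac{1}{2 \left(- H + 2 n\right)}$ ($u{\left(H,n \right)} = -2 + \frac{1}{2 \left(n - \left(H - n\right)\right)} = -2 + \frac{1}{2 \left(- H + 2 n\right)}$)
$\frac{1}{x{\left(51 \right)} + u{\left(2,-43 \right)}} = \frac{1}{-5 + \frac{1 - -344 + 4 \cdot 2}{2 \left(\left(-1\right) 2 + 2 \left(-43\right)\right)}} = \frac{1}{-5 + \frac{1 + 344 + 8}{2 \left(-2 - 86\right)}} = \frac{1}{-5 + \frac{1}{2} \frac{1}{-88} \cdot 353} = \frac{1}{-5 + \frac{1}{2} \left(- \frac{1}{88}\right) 353} = \frac{1}{-5 - \frac{353}{176}} = \frac{1}{- \frac{1233}{176}} = - \frac{176}{1233}$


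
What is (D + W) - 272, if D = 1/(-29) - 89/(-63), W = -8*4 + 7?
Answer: -540101/1827 ≈ -295.62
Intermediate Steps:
W = -25 (W = -32 + 7 = -25)
D = 2518/1827 (D = 1*(-1/29) - 89*(-1/63) = -1/29 + 89/63 = 2518/1827 ≈ 1.3782)
(D + W) - 272 = (2518/1827 - 25) - 272 = -43157/1827 - 272 = -540101/1827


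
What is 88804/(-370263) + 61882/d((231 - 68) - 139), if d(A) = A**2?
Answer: 3810243977/35545248 ≈ 107.19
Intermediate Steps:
88804/(-370263) + 61882/d((231 - 68) - 139) = 88804/(-370263) + 61882/(((231 - 68) - 139)**2) = 88804*(-1/370263) + 61882/((163 - 139)**2) = -88804/370263 + 61882/(24**2) = -88804/370263 + 61882/576 = -88804/370263 + 61882*(1/576) = -88804/370263 + 30941/288 = 3810243977/35545248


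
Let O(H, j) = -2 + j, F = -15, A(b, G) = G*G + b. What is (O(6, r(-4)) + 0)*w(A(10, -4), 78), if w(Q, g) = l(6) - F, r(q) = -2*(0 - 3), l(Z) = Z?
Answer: 84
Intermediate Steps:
A(b, G) = b + G**2 (A(b, G) = G**2 + b = b + G**2)
r(q) = 6 (r(q) = -2*(-3) = 6)
w(Q, g) = 21 (w(Q, g) = 6 - 1*(-15) = 6 + 15 = 21)
(O(6, r(-4)) + 0)*w(A(10, -4), 78) = ((-2 + 6) + 0)*21 = (4 + 0)*21 = 4*21 = 84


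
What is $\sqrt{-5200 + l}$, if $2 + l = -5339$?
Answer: $i \sqrt{10541} \approx 102.67 i$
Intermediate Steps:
$l = -5341$ ($l = -2 - 5339 = -5341$)
$\sqrt{-5200 + l} = \sqrt{-5200 - 5341} = \sqrt{-10541} = i \sqrt{10541}$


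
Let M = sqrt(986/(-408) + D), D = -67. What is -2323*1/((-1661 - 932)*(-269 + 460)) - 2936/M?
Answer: 2323/495263 + 5872*I*sqrt(51)/119 ≈ 0.0046904 + 352.39*I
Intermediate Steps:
M = 7*I*sqrt(51)/6 (M = sqrt(986/(-408) - 67) = sqrt(986*(-1/408) - 67) = sqrt(-29/12 - 67) = sqrt(-833/12) = 7*I*sqrt(51)/6 ≈ 8.3317*I)
-2323*1/((-1661 - 932)*(-269 + 460)) - 2936/M = -2323*1/((-1661 - 932)*(-269 + 460)) - 2936*(-2*I*sqrt(51)/119) = -2323/(191*(-2593)) - (-5872)*I*sqrt(51)/119 = -2323/(-495263) + 5872*I*sqrt(51)/119 = -2323*(-1/495263) + 5872*I*sqrt(51)/119 = 2323/495263 + 5872*I*sqrt(51)/119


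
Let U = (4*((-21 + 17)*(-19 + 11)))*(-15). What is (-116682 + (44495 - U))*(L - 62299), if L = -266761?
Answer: 23122059020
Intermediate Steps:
U = -1920 (U = (4*(-4*(-8)))*(-15) = (4*32)*(-15) = 128*(-15) = -1920)
(-116682 + (44495 - U))*(L - 62299) = (-116682 + (44495 - 1*(-1920)))*(-266761 - 62299) = (-116682 + (44495 + 1920))*(-329060) = (-116682 + 46415)*(-329060) = -70267*(-329060) = 23122059020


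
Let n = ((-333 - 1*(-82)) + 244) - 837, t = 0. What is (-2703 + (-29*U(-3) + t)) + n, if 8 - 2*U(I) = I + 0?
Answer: -7413/2 ≈ -3706.5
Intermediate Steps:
U(I) = 4 - I/2 (U(I) = 4 - (I + 0)/2 = 4 - I/2)
n = -844 (n = ((-333 + 82) + 244) - 837 = (-251 + 244) - 837 = -7 - 837 = -844)
(-2703 + (-29*U(-3) + t)) + n = (-2703 + (-29*(4 - ½*(-3)) + 0)) - 844 = (-2703 + (-29*(4 + 3/2) + 0)) - 844 = (-2703 + (-29*11/2 + 0)) - 844 = (-2703 + (-319/2 + 0)) - 844 = (-2703 - 319/2) - 844 = -5725/2 - 844 = -7413/2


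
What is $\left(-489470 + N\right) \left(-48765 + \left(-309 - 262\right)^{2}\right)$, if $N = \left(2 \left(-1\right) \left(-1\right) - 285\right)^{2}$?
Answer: $-113511526156$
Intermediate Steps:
$N = 80089$ ($N = \left(\left(-2\right) \left(-1\right) - 285\right)^{2} = \left(2 - 285\right)^{2} = \left(-283\right)^{2} = 80089$)
$\left(-489470 + N\right) \left(-48765 + \left(-309 - 262\right)^{2}\right) = \left(-489470 + 80089\right) \left(-48765 + \left(-309 - 262\right)^{2}\right) = - 409381 \left(-48765 + \left(-571\right)^{2}\right) = - 409381 \left(-48765 + 326041\right) = \left(-409381\right) 277276 = -113511526156$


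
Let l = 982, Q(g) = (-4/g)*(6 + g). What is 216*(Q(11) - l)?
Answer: -2347920/11 ≈ -2.1345e+5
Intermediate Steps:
Q(g) = -4*(6 + g)/g
216*(Q(11) - l) = 216*((-4 - 24/11) - 1*982) = 216*((-4 - 24*1/11) - 982) = 216*((-4 - 24/11) - 982) = 216*(-68/11 - 982) = 216*(-10870/11) = -2347920/11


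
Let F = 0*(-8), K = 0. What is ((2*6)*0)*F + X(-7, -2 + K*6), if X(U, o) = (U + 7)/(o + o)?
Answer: 0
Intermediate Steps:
F = 0
X(U, o) = (7 + U)/(2*o) (X(U, o) = (7 + U)/((2*o)) = (7 + U)*(1/(2*o)) = (7 + U)/(2*o))
((2*6)*0)*F + X(-7, -2 + K*6) = ((2*6)*0)*0 + (7 - 7)/(2*(-2 + 0*6)) = (12*0)*0 + (½)*0/(-2 + 0) = 0*0 + (½)*0/(-2) = 0 + (½)*(-½)*0 = 0 + 0 = 0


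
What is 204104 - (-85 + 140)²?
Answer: 201079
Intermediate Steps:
204104 - (-85 + 140)² = 204104 - 1*55² = 204104 - 1*3025 = 204104 - 3025 = 201079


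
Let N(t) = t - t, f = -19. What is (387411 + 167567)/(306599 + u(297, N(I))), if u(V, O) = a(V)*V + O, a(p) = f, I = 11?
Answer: 277489/150478 ≈ 1.8440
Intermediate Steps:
a(p) = -19
N(t) = 0
u(V, O) = O - 19*V (u(V, O) = -19*V + O = O - 19*V)
(387411 + 167567)/(306599 + u(297, N(I))) = (387411 + 167567)/(306599 + (0 - 19*297)) = 554978/(306599 + (0 - 5643)) = 554978/(306599 - 5643) = 554978/300956 = 554978*(1/300956) = 277489/150478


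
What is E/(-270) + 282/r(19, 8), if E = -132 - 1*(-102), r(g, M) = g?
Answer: 2557/171 ≈ 14.953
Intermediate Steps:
E = -30 (E = -132 + 102 = -30)
E/(-270) + 282/r(19, 8) = -30/(-270) + 282/19 = -30*(-1/270) + 282*(1/19) = 1/9 + 282/19 = 2557/171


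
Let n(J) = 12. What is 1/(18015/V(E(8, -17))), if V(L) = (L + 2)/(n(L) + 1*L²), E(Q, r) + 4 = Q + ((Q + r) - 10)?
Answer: -13/4269555 ≈ -3.0448e-6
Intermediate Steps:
E(Q, r) = -14 + r + 2*Q (E(Q, r) = -4 + (Q + ((Q + r) - 10)) = -4 + (Q + (-10 + Q + r)) = -4 + (-10 + r + 2*Q) = -14 + r + 2*Q)
V(L) = (2 + L)/(12 + L²) (V(L) = (L + 2)/(12 + 1*L²) = (2 + L)/(12 + L²))
1/(18015/V(E(8, -17))) = 1/(18015/(((2 + (-14 - 17 + 2*8))/(12 + (-14 - 17 + 2*8)²)))) = 1/(18015/(((2 + (-14 - 17 + 16))/(12 + (-14 - 17 + 16)²)))) = 1/(18015/(((2 - 15)/(12 + (-15)²)))) = 1/(18015/((-13/(12 + 225)))) = 1/(18015/((-13/237))) = 1/(18015/(((1/237)*(-13)))) = 1/(18015/(-13/237)) = 1/(18015*(-237/13)) = 1/(-4269555/13) = -13/4269555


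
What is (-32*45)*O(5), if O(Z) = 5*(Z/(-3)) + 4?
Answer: 6240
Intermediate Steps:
O(Z) = 4 - 5*Z/3 (O(Z) = 5*(Z*(-1/3)) + 4 = 5*(-Z/3) + 4 = -5*Z/3 + 4 = 4 - 5*Z/3)
(-32*45)*O(5) = (-32*45)*(4 - 5/3*5) = -1440*(4 - 25/3) = -1440*(-13/3) = 6240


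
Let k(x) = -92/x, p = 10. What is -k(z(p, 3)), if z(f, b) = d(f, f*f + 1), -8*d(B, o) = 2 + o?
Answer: -736/103 ≈ -7.1456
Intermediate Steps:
d(B, o) = -¼ - o/8 (d(B, o) = -(2 + o)/8 = -¼ - o/8)
z(f, b) = -3/8 - f²/8 (z(f, b) = -¼ - (f*f + 1)/8 = -¼ - (f² + 1)/8 = -¼ - (1 + f²)/8 = -¼ + (-⅛ - f²/8) = -3/8 - f²/8)
-k(z(p, 3)) = -(-92)/(-3/8 - ⅛*10²) = -(-92)/(-3/8 - ⅛*100) = -(-92)/(-3/8 - 25/2) = -(-92)/(-103/8) = -(-92)*(-8)/103 = -1*736/103 = -736/103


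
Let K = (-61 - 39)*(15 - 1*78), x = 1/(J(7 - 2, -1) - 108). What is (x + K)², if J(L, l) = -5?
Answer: 506800186201/12769 ≈ 3.9690e+7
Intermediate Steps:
x = -1/113 (x = 1/(-5 - 108) = 1/(-113) = -1/113 ≈ -0.0088496)
K = 6300 (K = -100*(15 - 78) = -100*(-63) = 6300)
(x + K)² = (-1/113 + 6300)² = (711899/113)² = 506800186201/12769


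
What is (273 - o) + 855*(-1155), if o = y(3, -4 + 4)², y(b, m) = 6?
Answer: -987288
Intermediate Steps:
o = 36 (o = 6² = 36)
(273 - o) + 855*(-1155) = (273 - 1*36) + 855*(-1155) = (273 - 36) - 987525 = 237 - 987525 = -987288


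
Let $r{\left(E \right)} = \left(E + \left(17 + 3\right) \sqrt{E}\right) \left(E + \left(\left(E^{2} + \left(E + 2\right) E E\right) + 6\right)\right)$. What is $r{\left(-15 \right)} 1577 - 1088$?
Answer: $64080307 - 85441860 i \sqrt{15} \approx 6.408 \cdot 10^{7} - 3.3091 \cdot 10^{8} i$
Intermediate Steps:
$r{\left(E \right)} = \left(E + 20 \sqrt{E}\right) \left(6 + E + E^{2} + E^{2} \left(2 + E\right)\right)$ ($r{\left(E \right)} = \left(E + 20 \sqrt{E}\right) \left(E + \left(\left(E^{2} + \left(2 + E\right) E E\right) + 6\right)\right) = \left(E + 20 \sqrt{E}\right) \left(E + \left(\left(E^{2} + E \left(2 + E\right) E\right) + 6\right)\right) = \left(E + 20 \sqrt{E}\right) \left(E + \left(\left(E^{2} + E^{2} \left(2 + E\right)\right) + 6\right)\right) = \left(E + 20 \sqrt{E}\right) \left(E + \left(6 + E^{2} + E^{2} \left(2 + E\right)\right)\right) = \left(E + 20 \sqrt{E}\right) \left(6 + E + E^{2} + E^{2} \left(2 + E\right)\right)$)
$r{\left(-15 \right)} 1577 - 1088 = \left(\left(-15\right)^{2} + \left(-15\right)^{4} + 3 \left(-15\right)^{3} + 6 \left(-15\right) + 20 \left(-15\right)^{\frac{3}{2}} + 20 \left(-15\right)^{\frac{7}{2}} + 60 \left(-15\right)^{\frac{5}{2}} + 120 \sqrt{-15}\right) 1577 - 1088 = \left(225 + 50625 + 3 \left(-3375\right) - 90 + 20 \left(- 15 i \sqrt{15}\right) + 20 \left(- 3375 i \sqrt{15}\right) + 60 \cdot 225 i \sqrt{15} + 120 i \sqrt{15}\right) 1577 - 1088 = \left(225 + 50625 - 10125 - 90 - 300 i \sqrt{15} - 67500 i \sqrt{15} + 13500 i \sqrt{15} + 120 i \sqrt{15}\right) 1577 - 1088 = \left(40635 - 54180 i \sqrt{15}\right) 1577 - 1088 = \left(64081395 - 85441860 i \sqrt{15}\right) - 1088 = 64080307 - 85441860 i \sqrt{15}$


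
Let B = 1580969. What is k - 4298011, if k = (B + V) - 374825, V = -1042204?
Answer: -4134071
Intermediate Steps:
k = 163940 (k = (1580969 - 1042204) - 374825 = 538765 - 374825 = 163940)
k - 4298011 = 163940 - 4298011 = -4134071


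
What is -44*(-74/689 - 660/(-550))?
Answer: -165616/3445 ≈ -48.074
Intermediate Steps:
-44*(-74/689 - 660/(-550)) = -44*(-74*1/689 - 660*(-1/550)) = -44*(-74/689 + 6/5) = -44*3764/3445 = -165616/3445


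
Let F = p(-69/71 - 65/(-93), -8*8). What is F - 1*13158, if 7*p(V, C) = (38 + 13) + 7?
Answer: -92048/7 ≈ -13150.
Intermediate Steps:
p(V, C) = 58/7 (p(V, C) = ((38 + 13) + 7)/7 = (51 + 7)/7 = (⅐)*58 = 58/7)
F = 58/7 ≈ 8.2857
F - 1*13158 = 58/7 - 1*13158 = 58/7 - 13158 = -92048/7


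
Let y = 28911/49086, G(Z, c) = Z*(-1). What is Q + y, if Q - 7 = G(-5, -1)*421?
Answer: 34566181/16362 ≈ 2112.6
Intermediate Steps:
G(Z, c) = -Z
Q = 2112 (Q = 7 - 1*(-5)*421 = 7 + 5*421 = 7 + 2105 = 2112)
y = 9637/16362 (y = 28911*(1/49086) = 9637/16362 ≈ 0.58899)
Q + y = 2112 + 9637/16362 = 34566181/16362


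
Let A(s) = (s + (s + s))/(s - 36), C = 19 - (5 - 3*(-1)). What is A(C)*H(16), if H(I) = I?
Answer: -528/25 ≈ -21.120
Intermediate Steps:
C = 11 (C = 19 - (5 + 3) = 19 - 1*8 = 19 - 8 = 11)
A(s) = 3*s/(-36 + s) (A(s) = (s + 2*s)/(-36 + s) = (3*s)/(-36 + s) = 3*s/(-36 + s))
A(C)*H(16) = (3*11/(-36 + 11))*16 = (3*11/(-25))*16 = (3*11*(-1/25))*16 = -33/25*16 = -528/25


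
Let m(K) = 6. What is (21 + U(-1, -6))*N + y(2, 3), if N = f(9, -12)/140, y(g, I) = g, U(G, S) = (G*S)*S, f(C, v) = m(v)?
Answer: 19/14 ≈ 1.3571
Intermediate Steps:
f(C, v) = 6
U(G, S) = G*S²
N = 3/70 (N = 6/140 = 6*(1/140) = 3/70 ≈ 0.042857)
(21 + U(-1, -6))*N + y(2, 3) = (21 - 1*(-6)²)*(3/70) + 2 = (21 - 1*36)*(3/70) + 2 = (21 - 36)*(3/70) + 2 = -15*3/70 + 2 = -9/14 + 2 = 19/14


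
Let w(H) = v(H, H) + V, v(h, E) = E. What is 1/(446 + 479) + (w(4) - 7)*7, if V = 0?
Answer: -19424/925 ≈ -20.999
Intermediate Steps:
w(H) = H (w(H) = H + 0 = H)
1/(446 + 479) + (w(4) - 7)*7 = 1/(446 + 479) + (4 - 7)*7 = 1/925 - 3*7 = 1/925 - 21 = -19424/925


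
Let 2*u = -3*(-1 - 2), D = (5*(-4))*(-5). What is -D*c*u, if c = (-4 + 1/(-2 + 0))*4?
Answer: 8100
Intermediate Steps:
D = 100 (D = -20*(-5) = 100)
u = 9/2 (u = (-3*(-1 - 2))/2 = (-3*(-3))/2 = (½)*9 = 9/2 ≈ 4.5000)
c = -18 (c = (-4 + 1/(-2))*4 = (-4 - ½)*4 = -9/2*4 = -18)
-D*c*u = -100*(-18)*9/2 = -(-1800)*9/2 = -1*(-8100) = 8100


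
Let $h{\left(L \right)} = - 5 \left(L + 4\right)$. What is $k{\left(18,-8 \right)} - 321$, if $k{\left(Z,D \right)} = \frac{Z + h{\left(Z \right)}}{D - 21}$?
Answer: $- \frac{9217}{29} \approx -317.83$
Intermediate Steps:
$h{\left(L \right)} = -20 - 5 L$ ($h{\left(L \right)} = - 5 \left(4 + L\right) = -20 - 5 L$)
$k{\left(Z,D \right)} = \frac{-20 - 4 Z}{-21 + D}$ ($k{\left(Z,D \right)} = \frac{Z - \left(20 + 5 Z\right)}{D - 21} = \frac{-20 - 4 Z}{-21 + D}$)
$k{\left(18,-8 \right)} - 321 = \frac{4 \left(-5 - 18\right)}{-21 - 8} - 321 = \frac{4 \left(-5 - 18\right)}{-29} - 321 = 4 \left(- \frac{1}{29}\right) \left(-23\right) - 321 = \frac{92}{29} - 321 = - \frac{9217}{29}$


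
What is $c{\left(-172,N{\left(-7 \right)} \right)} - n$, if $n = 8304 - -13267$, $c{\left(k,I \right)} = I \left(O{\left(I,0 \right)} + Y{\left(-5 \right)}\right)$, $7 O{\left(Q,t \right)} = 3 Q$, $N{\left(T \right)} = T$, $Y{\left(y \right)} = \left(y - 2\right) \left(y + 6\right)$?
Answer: $-21501$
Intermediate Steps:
$Y{\left(y \right)} = \left(-2 + y\right) \left(6 + y\right)$
$O{\left(Q,t \right)} = \frac{3 Q}{7}$
$c{\left(k,I \right)} = I \left(-7 + \frac{3 I}{7}\right)$ ($c{\left(k,I \right)} = I \left(\frac{3 I}{7} + \left(-12 + \left(-5\right)^{2} + 4 \left(-5\right)\right)\right) = I \left(\frac{3 I}{7} - 7\right) = I \left(-7 + \frac{3 I}{7}\right)$)
$n = 21571$ ($n = 8304 + 13267 = 21571$)
$c{\left(-172,N{\left(-7 \right)} \right)} - n = \frac{1}{7} \left(-7\right) \left(-49 + 3 \left(-7\right)\right) - 21571 = \frac{1}{7} \left(-7\right) \left(-49 - 21\right) - 21571 = \frac{1}{7} \left(-7\right) \left(-70\right) - 21571 = 70 - 21571 = -21501$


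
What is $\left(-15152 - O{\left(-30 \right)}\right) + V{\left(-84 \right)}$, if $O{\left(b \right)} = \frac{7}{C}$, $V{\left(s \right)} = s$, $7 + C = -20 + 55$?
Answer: $- \frac{60945}{4} \approx -15236.0$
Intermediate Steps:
$C = 28$ ($C = -7 + \left(-20 + 55\right) = -7 + 35 = 28$)
$O{\left(b \right)} = \frac{1}{4}$ ($O{\left(b \right)} = \frac{7}{28} = 7 \cdot \frac{1}{28} = \frac{1}{4}$)
$\left(-15152 - O{\left(-30 \right)}\right) + V{\left(-84 \right)} = \left(-15152 - \frac{1}{4}\right) - 84 = - \frac{60609}{4} - 84 = - \frac{60945}{4}$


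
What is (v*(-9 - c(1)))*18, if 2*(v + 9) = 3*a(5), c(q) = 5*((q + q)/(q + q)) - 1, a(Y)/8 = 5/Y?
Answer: -702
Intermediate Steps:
a(Y) = 40/Y (a(Y) = 8*(5/Y) = 40/Y)
c(q) = 4 (c(q) = 5*((2*q)/((2*q))) - 1 = 5*((2*q)*(1/(2*q))) - 1 = 5*1 - 1 = 5 - 1 = 4)
v = 3 (v = -9 + (3*(40/5))/2 = -9 + (3*(40*(⅕)))/2 = -9 + (3*8)/2 = -9 + (½)*24 = -9 + 12 = 3)
(v*(-9 - c(1)))*18 = (3*(-9 - 1*4))*18 = (3*(-9 - 4))*18 = (3*(-13))*18 = -39*18 = -702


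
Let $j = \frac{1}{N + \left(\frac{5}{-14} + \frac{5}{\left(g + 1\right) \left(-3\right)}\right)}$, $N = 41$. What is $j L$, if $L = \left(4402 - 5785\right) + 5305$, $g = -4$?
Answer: $\frac{494172}{5191} \approx 95.198$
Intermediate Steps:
$L = 3922$ ($L = -1383 + 5305 = 3922$)
$j = \frac{126}{5191}$ ($j = \frac{1}{41 + \left(\frac{5}{-14} + \frac{5}{\left(-4 + 1\right) \left(-3\right)}\right)} = \frac{1}{41 + \left(5 \left(- \frac{1}{14}\right) + \frac{5}{\left(-3\right) \left(-3\right)}\right)} = \frac{1}{41 - \left(\frac{5}{14} - \frac{5}{9}\right)} = \frac{1}{41 + \left(- \frac{5}{14} + 5 \cdot \frac{1}{9}\right)} = \frac{1}{41 + \left(- \frac{5}{14} + \frac{5}{9}\right)} = \frac{1}{41 + \frac{25}{126}} = \frac{1}{\frac{5191}{126}} = \frac{126}{5191} \approx 0.024273$)
$j L = \frac{126}{5191} \cdot 3922 = \frac{494172}{5191}$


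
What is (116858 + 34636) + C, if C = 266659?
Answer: 418153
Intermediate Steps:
(116858 + 34636) + C = (116858 + 34636) + 266659 = 151494 + 266659 = 418153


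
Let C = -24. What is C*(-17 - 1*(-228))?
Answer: -5064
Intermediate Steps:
C*(-17 - 1*(-228)) = -24*(-17 - 1*(-228)) = -24*(-17 + 228) = -24*211 = -5064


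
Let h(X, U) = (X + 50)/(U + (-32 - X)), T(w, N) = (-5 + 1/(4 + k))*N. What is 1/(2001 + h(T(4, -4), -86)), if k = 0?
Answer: 137/274068 ≈ 0.00049988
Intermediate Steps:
T(w, N) = -19*N/4 (T(w, N) = (-5 + 1/(4 + 0))*N = (-5 + 1/4)*N = (-5 + ¼)*N = -19*N/4)
h(X, U) = (50 + X)/(-32 + U - X)
1/(2001 + h(T(4, -4), -86)) = 1/(2001 + (50 - 19/4*(-4))/(-32 - 86 - (-19)*(-4)/4)) = 1/(2001 + (50 + 19)/(-32 - 86 - 1*19)) = 1/(2001 + 69/(-32 - 86 - 19)) = 1/(2001 + 69/(-137)) = 1/(2001 - 1/137*69) = 1/(2001 - 69/137) = 1/(274068/137) = 137/274068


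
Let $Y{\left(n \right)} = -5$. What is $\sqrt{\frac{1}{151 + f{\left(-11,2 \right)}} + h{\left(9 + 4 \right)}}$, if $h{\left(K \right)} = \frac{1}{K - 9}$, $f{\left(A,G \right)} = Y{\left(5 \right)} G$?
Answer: $\frac{\sqrt{20445}}{282} \approx 0.50704$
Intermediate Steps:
$f{\left(A,G \right)} = - 5 G$
$h{\left(K \right)} = \frac{1}{-9 + K}$
$\sqrt{\frac{1}{151 + f{\left(-11,2 \right)}} + h{\left(9 + 4 \right)}} = \sqrt{\frac{1}{151 - 10} + \frac{1}{-9 + \left(9 + 4\right)}} = \sqrt{\frac{1}{151 - 10} + \frac{1}{-9 + 13}} = \sqrt{\frac{1}{141} + \frac{1}{4}} = \sqrt{\frac{145}{564}} = \frac{\sqrt{20445}}{282}$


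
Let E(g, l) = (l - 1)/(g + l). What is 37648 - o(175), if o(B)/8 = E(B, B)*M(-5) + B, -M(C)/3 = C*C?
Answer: 255824/7 ≈ 36546.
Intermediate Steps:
M(C) = -3*C**2 (M(C) = -3*C*C = -3*C**2)
E(g, l) = (-1 + l)/(g + l)
o(B) = 8*B - 300*(-1 + B)/B (o(B) = 8*(((-1 + B)/(B + B))*(-3*(-5)**2) + B) = 8*(((-1 + B)/((2*B)))*(-3*25) + B) = 8*(((1/(2*B))*(-1 + B))*(-75) + B) = 8*(((-1 + B)/(2*B))*(-75) + B) = 8*(-75*(-1 + B)/(2*B) + B) = 8*(B - 75*(-1 + B)/(2*B)) = 8*B - 300*(-1 + B)/B)
37648 - o(175) = 37648 - (-300 + 8*175 + 300/175) = 37648 - (-300 + 1400 + 300*(1/175)) = 37648 - (-300 + 1400 + 12/7) = 37648 - 1*7712/7 = 37648 - 7712/7 = 255824/7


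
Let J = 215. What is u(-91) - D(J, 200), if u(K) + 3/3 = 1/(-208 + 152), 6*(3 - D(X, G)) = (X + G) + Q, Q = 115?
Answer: 14165/168 ≈ 84.315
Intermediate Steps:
D(X, G) = -97/6 - G/6 - X/6 (D(X, G) = 3 - ((X + G) + 115)/6 = 3 - ((G + X) + 115)/6 = 3 - (115 + G + X)/6 = 3 + (-115/6 - G/6 - X/6) = -97/6 - G/6 - X/6)
u(K) = -57/56 (u(K) = -1 + 1/(-208 + 152) = -1 + 1/(-56) = -1 - 1/56 = -57/56)
u(-91) - D(J, 200) = -57/56 - (-97/6 - ⅙*200 - ⅙*215) = -57/56 - (-97/6 - 100/3 - 215/6) = -57/56 - 1*(-256/3) = -57/56 + 256/3 = 14165/168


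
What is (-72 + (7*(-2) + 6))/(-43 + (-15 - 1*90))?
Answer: 20/37 ≈ 0.54054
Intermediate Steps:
(-72 + (7*(-2) + 6))/(-43 + (-15 - 1*90)) = (-72 + (-14 + 6))/(-43 + (-15 - 90)) = (-72 - 8)/(-43 - 105) = -80/(-148) = -80*(-1/148) = 20/37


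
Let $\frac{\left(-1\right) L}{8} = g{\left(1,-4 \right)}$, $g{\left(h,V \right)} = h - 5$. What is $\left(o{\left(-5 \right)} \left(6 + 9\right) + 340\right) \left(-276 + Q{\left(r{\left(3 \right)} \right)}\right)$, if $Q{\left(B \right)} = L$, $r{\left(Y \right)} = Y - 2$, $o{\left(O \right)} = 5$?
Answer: $-101260$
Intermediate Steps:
$g{\left(h,V \right)} = -5 + h$
$L = 32$ ($L = - 8 \left(-5 + 1\right) = \left(-8\right) \left(-4\right) = 32$)
$r{\left(Y \right)} = -2 + Y$
$Q{\left(B \right)} = 32$
$\left(o{\left(-5 \right)} \left(6 + 9\right) + 340\right) \left(-276 + Q{\left(r{\left(3 \right)} \right)}\right) = \left(5 \left(6 + 9\right) + 340\right) \left(-276 + 32\right) = \left(5 \cdot 15 + 340\right) \left(-244\right) = \left(75 + 340\right) \left(-244\right) = 415 \left(-244\right) = -101260$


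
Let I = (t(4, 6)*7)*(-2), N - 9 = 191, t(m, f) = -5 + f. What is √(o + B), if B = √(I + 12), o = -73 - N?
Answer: √(-273 + I*√2) ≈ 0.0428 + 16.523*I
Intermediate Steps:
N = 200 (N = 9 + 191 = 200)
I = -14 (I = ((-5 + 6)*7)*(-2) = (1*7)*(-2) = 7*(-2) = -14)
o = -273 (o = -73 - 1*200 = -73 - 200 = -273)
B = I*√2 (B = √(-14 + 12) = √(-2) = I*√2 ≈ 1.4142*I)
√(o + B) = √(-273 + I*√2)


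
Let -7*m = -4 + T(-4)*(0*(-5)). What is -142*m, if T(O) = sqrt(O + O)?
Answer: -568/7 ≈ -81.143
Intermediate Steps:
T(O) = sqrt(2)*sqrt(O) (T(O) = sqrt(2*O) = sqrt(2)*sqrt(O))
m = 4/7 (m = -(-4 + (sqrt(2)*sqrt(-4))*(0*(-5)))/7 = -(-4 + (sqrt(2)*(2*I))*0)/7 = -(-4 + (2*I*sqrt(2))*0)/7 = -(-4 + 0)/7 = -1/7*(-4) = 4/7 ≈ 0.57143)
-142*m = -142*4/7 = -568/7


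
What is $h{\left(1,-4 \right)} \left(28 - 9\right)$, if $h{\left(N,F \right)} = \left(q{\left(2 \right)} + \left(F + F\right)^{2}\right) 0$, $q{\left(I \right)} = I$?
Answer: $0$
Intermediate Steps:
$h{\left(N,F \right)} = 0$ ($h{\left(N,F \right)} = \left(2 + \left(F + F\right)^{2}\right) 0 = \left(2 + \left(2 F\right)^{2}\right) 0 = \left(2 + 4 F^{2}\right) 0 = 0$)
$h{\left(1,-4 \right)} \left(28 - 9\right) = 0 \left(28 - 9\right) = 0 \cdot 19 = 0$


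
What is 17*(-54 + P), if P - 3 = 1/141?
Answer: -122230/141 ≈ -866.88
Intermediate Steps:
P = 424/141 (P = 3 + 1/141 = 424/141 ≈ 3.0071)
17*(-54 + P) = 17*(-54 + 424/141) = 17*(-7190/141) = -122230/141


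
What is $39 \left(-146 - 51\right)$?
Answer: $-7683$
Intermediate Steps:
$39 \left(-146 - 51\right) = 39 \left(-197\right) = -7683$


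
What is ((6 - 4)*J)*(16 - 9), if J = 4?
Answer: 56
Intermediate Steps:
((6 - 4)*J)*(16 - 9) = ((6 - 4)*4)*(16 - 9) = (2*4)*7 = 8*7 = 56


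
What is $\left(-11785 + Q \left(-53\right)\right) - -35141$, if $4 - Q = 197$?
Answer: $33585$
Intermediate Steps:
$Q = -193$ ($Q = 4 - 197 = -193$)
$\left(-11785 + Q \left(-53\right)\right) - -35141 = \left(-11785 - -10229\right) - -35141 = \left(-11785 + 10229\right) + 35141 = -1556 + 35141 = 33585$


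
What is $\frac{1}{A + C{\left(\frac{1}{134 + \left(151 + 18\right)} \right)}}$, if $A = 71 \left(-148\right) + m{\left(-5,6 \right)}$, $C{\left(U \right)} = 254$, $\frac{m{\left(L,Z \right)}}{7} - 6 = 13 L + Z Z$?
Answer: $- \frac{1}{10415} \approx -9.6015 \cdot 10^{-5}$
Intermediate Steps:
$m{\left(L,Z \right)} = 42 + 7 Z^{2} + 91 L$ ($m{\left(L,Z \right)} = 42 + 7 \left(13 L + Z Z\right) = 42 + 7 \left(13 L + Z^{2}\right) = 42 + 7 \left(Z^{2} + 13 L\right) = 42 + \left(7 Z^{2} + 91 L\right) = 42 + 7 Z^{2} + 91 L$)
$A = -10669$ ($A = 71 \left(-148\right) + \left(42 + 7 \cdot 6^{2} + 91 \left(-5\right)\right) = -10508 + \left(42 + 7 \cdot 36 - 455\right) = -10508 + \left(42 + 252 - 455\right) = -10508 - 161 = -10669$)
$\frac{1}{A + C{\left(\frac{1}{134 + \left(151 + 18\right)} \right)}} = \frac{1}{-10669 + 254} = \frac{1}{-10415} = - \frac{1}{10415}$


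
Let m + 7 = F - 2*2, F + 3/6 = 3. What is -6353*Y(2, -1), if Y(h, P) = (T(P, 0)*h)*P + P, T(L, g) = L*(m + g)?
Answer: 114354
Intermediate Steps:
F = 5/2 (F = -½ + 3 = 5/2 ≈ 2.5000)
m = -17/2 (m = -7 + (5/2 - 2*2) = -7 + (5/2 - 4) = -7 - 3/2 = -17/2 ≈ -8.5000)
T(L, g) = L*(-17/2 + g)
Y(h, P) = P - 17*h*P²/2 (Y(h, P) = ((P*(-17 + 2*0)/2)*h)*P + P = ((P*(-17 + 0)/2)*h)*P + P = (((½)*P*(-17))*h)*P + P = ((-17*P/2)*h)*P + P = (-17*P*h/2)*P + P = -17*h*P²/2 + P = P - 17*h*P²/2)
-6353*Y(2, -1) = -6353*(-1)*(2 - 17*(-1)*2)/2 = -6353*(-1)*(2 + 34)/2 = -6353*(-1)*36/2 = -6353*(-18) = 114354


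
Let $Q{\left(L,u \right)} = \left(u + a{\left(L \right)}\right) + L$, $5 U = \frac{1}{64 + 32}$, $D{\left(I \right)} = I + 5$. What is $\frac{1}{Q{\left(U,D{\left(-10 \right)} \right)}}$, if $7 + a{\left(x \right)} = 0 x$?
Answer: $- \frac{480}{5759} \approx -0.083348$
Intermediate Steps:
$a{\left(x \right)} = -7$ ($a{\left(x \right)} = -7 + 0 x = -7 + 0 = -7$)
$D{\left(I \right)} = 5 + I$
$U = \frac{1}{480}$ ($U = \frac{1}{5 \left(64 + 32\right)} = \frac{1}{5 \cdot 96} = \frac{1}{5} \cdot \frac{1}{96} = \frac{1}{480} \approx 0.0020833$)
$Q{\left(L,u \right)} = -7 + L + u$ ($Q{\left(L,u \right)} = \left(u - 7\right) + L = \left(-7 + u\right) + L = -7 + L + u$)
$\frac{1}{Q{\left(U,D{\left(-10 \right)} \right)}} = \frac{1}{-7 + \frac{1}{480} + \left(5 - 10\right)} = \frac{1}{-7 + \frac{1}{480} - 5} = \frac{1}{- \frac{5759}{480}} = - \frac{480}{5759}$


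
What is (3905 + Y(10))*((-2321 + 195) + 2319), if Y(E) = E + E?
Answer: 757525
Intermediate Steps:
Y(E) = 2*E
(3905 + Y(10))*((-2321 + 195) + 2319) = (3905 + 2*10)*((-2321 + 195) + 2319) = (3905 + 20)*(-2126 + 2319) = 3925*193 = 757525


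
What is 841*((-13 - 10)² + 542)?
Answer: 900711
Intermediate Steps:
841*((-13 - 10)² + 542) = 841*((-23)² + 542) = 841*(529 + 542) = 841*1071 = 900711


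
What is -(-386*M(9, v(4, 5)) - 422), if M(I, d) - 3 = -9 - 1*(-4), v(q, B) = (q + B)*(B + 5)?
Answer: -350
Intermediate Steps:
v(q, B) = (5 + B)*(B + q) (v(q, B) = (B + q)*(5 + B) = (5 + B)*(B + q))
M(I, d) = -2 (M(I, d) = 3 + (-9 - 1*(-4)) = 3 + (-9 + 4) = 3 - 5 = -2)
-(-386*M(9, v(4, 5)) - 422) = -(-386*(-2) - 422) = -(772 - 422) = -1*350 = -350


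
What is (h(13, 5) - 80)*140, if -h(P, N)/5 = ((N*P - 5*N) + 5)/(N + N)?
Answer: -14350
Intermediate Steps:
h(P, N) = -5*(5 - 5*N + N*P)/(2*N) (h(P, N) = -5*((N*P - 5*N) + 5)/(N + N) = -5*((-5*N + N*P) + 5)/(2*N) = -5*(5 - 5*N + N*P)*1/(2*N) = -5*(5 - 5*N + N*P)/(2*N))
(h(13, 5) - 80)*140 = ((5/2)*(-5 - 1*5*(-5 + 13))/5 - 80)*140 = ((5/2)*(1/5)*(-5 - 1*5*8) - 80)*140 = ((5/2)*(1/5)*(-5 - 40) - 80)*140 = ((5/2)*(1/5)*(-45) - 80)*140 = (-45/2 - 80)*140 = -205/2*140 = -14350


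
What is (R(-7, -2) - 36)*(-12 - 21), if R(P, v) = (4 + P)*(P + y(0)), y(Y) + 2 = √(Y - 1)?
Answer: 297 + 99*I ≈ 297.0 + 99.0*I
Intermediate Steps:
y(Y) = -2 + √(-1 + Y) (y(Y) = -2 + √(Y - 1) = -2 + √(-1 + Y))
R(P, v) = (4 + P)*(-2 + I + P) (R(P, v) = (4 + P)*(P + (-2 + √(-1 + 0))) = (4 + P)*(P + (-2 + √(-1))) = (4 + P)*(P + (-2 + I)) = (4 + P)*(-2 + I + P))
(R(-7, -2) - 36)*(-12 - 21) = ((-8 + (-7)² + 4*I - 7*(2 + I)) - 36)*(-12 - 21) = ((-8 + 49 + 4*I + (-14 - 7*I)) - 36)*(-33) = ((27 - 3*I) - 36)*(-33) = (-9 - 3*I)*(-33) = 297 + 99*I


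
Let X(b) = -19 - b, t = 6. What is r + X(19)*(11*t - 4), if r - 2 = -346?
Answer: -2700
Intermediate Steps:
r = -344 (r = 2 - 346 = -344)
r + X(19)*(11*t - 4) = -344 + (-19 - 1*19)*(11*6 - 4) = -344 + (-19 - 19)*(66 - 4) = -344 - 38*62 = -344 - 2356 = -2700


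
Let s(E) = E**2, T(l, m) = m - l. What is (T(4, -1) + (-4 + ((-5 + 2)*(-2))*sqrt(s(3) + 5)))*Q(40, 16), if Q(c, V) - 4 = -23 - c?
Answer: 531 - 354*sqrt(14) ≈ -793.55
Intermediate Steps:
Q(c, V) = -19 - c (Q(c, V) = 4 + (-23 - c) = -19 - c)
(T(4, -1) + (-4 + ((-5 + 2)*(-2))*sqrt(s(3) + 5)))*Q(40, 16) = ((-1 - 1*4) + (-4 + ((-5 + 2)*(-2))*sqrt(3**2 + 5)))*(-19 - 1*40) = ((-1 - 4) + (-4 + (-3*(-2))*sqrt(9 + 5)))*(-19 - 40) = (-5 + (-4 + 6*sqrt(14)))*(-59) = (-9 + 6*sqrt(14))*(-59) = 531 - 354*sqrt(14)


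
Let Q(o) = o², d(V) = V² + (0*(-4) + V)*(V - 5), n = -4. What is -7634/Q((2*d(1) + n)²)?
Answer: -3817/5000 ≈ -0.76340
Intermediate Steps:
d(V) = V² + V*(-5 + V) (d(V) = V² + (0 + V)*(-5 + V) = V² + V*(-5 + V))
-7634/Q((2*d(1) + n)²) = -7634/(2*(1*(-5 + 2*1)) - 4)⁴ = -7634/(2*(1*(-5 + 2)) - 4)⁴ = -7634/(2*(1*(-3)) - 4)⁴ = -7634/(2*(-3) - 4)⁴ = -7634/(-6 - 4)⁴ = -7634/(((-10)²)²) = -7634/(100²) = -7634/10000 = -7634*1/10000 = -3817/5000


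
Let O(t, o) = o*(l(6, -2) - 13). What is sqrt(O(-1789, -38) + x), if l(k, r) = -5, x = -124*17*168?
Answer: 2*I*sqrt(88365) ≈ 594.53*I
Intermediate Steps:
x = -354144 (x = -2108*168 = -354144)
O(t, o) = -18*o (O(t, o) = o*(-5 - 13) = o*(-18) = -18*o)
sqrt(O(-1789, -38) + x) = sqrt(-18*(-38) - 354144) = sqrt(684 - 354144) = sqrt(-353460) = 2*I*sqrt(88365)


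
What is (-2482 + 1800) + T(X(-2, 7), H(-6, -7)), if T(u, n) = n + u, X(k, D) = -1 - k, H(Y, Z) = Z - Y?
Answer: -682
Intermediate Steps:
(-2482 + 1800) + T(X(-2, 7), H(-6, -7)) = (-2482 + 1800) + ((-7 - 1*(-6)) + (-1 - 1*(-2))) = -682 + ((-7 + 6) + (-1 + 2)) = -682 + (-1 + 1) = -682 + 0 = -682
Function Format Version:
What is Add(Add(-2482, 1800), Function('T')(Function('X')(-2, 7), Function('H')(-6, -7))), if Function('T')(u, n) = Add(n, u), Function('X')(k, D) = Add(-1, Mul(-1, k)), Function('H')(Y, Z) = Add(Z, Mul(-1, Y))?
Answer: -682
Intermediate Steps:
Add(Add(-2482, 1800), Function('T')(Function('X')(-2, 7), Function('H')(-6, -7))) = Add(Add(-2482, 1800), Add(Add(-7, Mul(-1, -6)), Add(-1, Mul(-1, -2)))) = Add(-682, Add(Add(-7, 6), Add(-1, 2))) = Add(-682, Add(-1, 1)) = Add(-682, 0) = -682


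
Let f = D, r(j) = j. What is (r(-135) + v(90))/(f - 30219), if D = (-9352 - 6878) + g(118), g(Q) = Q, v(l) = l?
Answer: 45/46331 ≈ 0.00097127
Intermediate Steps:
D = -16112 (D = (-9352 - 6878) + 118 = -16230 + 118 = -16112)
f = -16112
(r(-135) + v(90))/(f - 30219) = (-135 + 90)/(-16112 - 30219) = -45/(-46331) = -45*(-1/46331) = 45/46331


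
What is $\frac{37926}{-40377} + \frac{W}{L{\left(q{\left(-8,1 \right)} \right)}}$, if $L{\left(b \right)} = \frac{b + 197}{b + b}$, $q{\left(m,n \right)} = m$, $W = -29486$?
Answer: $\frac{147610322}{59157} \approx 2495.2$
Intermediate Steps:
$L{\left(b \right)} = \frac{197 + b}{2 b}$
$\frac{37926}{-40377} + \frac{W}{L{\left(q{\left(-8,1 \right)} \right)}} = \frac{37926}{-40377} - \frac{29486}{\frac{1}{2} \frac{1}{-8} \left(197 - 8\right)} = 37926 \left(- \frac{1}{40377}\right) - \frac{29486}{\frac{1}{2} \left(- \frac{1}{8}\right) 189} = - \frac{294}{313} - \frac{29486}{- \frac{189}{16}} = - \frac{294}{313} - - \frac{471776}{189} = - \frac{294}{313} + \frac{471776}{189} = \frac{147610322}{59157}$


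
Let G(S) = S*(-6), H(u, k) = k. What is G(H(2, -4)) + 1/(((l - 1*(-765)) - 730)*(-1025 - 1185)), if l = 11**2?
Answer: 8274239/344760 ≈ 24.000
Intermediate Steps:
G(S) = -6*S
l = 121
G(H(2, -4)) + 1/(((l - 1*(-765)) - 730)*(-1025 - 1185)) = -6*(-4) + 1/(((121 - 1*(-765)) - 730)*(-1025 - 1185)) = 24 + 1/(((121 + 765) - 730)*(-2210)) = 24 - 1/2210/(886 - 730) = 24 - 1/2210/156 = 24 + (1/156)*(-1/2210) = 24 - 1/344760 = 8274239/344760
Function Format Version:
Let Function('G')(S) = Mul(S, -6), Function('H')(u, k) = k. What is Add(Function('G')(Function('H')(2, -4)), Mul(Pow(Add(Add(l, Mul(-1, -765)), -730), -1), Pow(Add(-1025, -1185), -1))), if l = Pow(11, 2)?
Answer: Rational(8274239, 344760) ≈ 24.000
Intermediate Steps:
Function('G')(S) = Mul(-6, S)
l = 121
Add(Function('G')(Function('H')(2, -4)), Mul(Pow(Add(Add(l, Mul(-1, -765)), -730), -1), Pow(Add(-1025, -1185), -1))) = Add(Mul(-6, -4), Mul(Pow(Add(Add(121, Mul(-1, -765)), -730), -1), Pow(Add(-1025, -1185), -1))) = Add(24, Mul(Pow(Add(Add(121, 765), -730), -1), Pow(-2210, -1))) = Add(24, Mul(Pow(Add(886, -730), -1), Rational(-1, 2210))) = Add(24, Mul(Pow(156, -1), Rational(-1, 2210))) = Add(24, Mul(Rational(1, 156), Rational(-1, 2210))) = Add(24, Rational(-1, 344760)) = Rational(8274239, 344760)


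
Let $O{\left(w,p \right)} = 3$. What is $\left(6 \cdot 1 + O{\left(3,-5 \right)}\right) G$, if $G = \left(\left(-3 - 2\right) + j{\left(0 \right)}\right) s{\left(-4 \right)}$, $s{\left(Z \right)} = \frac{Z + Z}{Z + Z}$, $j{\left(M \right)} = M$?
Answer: $-45$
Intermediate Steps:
$s{\left(Z \right)} = 1$ ($s{\left(Z \right)} = \frac{2 Z}{2 Z} = 2 Z \frac{1}{2 Z} = 1$)
$G = -5$ ($G = \left(\left(-3 - 2\right) + 0\right) 1 = \left(-5 + 0\right) 1 = \left(-5\right) 1 = -5$)
$\left(6 \cdot 1 + O{\left(3,-5 \right)}\right) G = \left(6 \cdot 1 + 3\right) \left(-5\right) = \left(6 + 3\right) \left(-5\right) = 9 \left(-5\right) = -45$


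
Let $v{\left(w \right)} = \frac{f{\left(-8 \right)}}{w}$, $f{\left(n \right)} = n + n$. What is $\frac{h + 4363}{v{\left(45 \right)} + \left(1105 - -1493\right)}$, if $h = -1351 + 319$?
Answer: $\frac{149895}{116894} \approx 1.2823$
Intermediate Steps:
$f{\left(n \right)} = 2 n$
$v{\left(w \right)} = - \frac{16}{w}$ ($v{\left(w \right)} = \frac{2 \left(-8\right)}{w} = - \frac{16}{w}$)
$h = -1032$
$\frac{h + 4363}{v{\left(45 \right)} + \left(1105 - -1493\right)} = \frac{-1032 + 4363}{- \frac{16}{45} + \left(1105 - -1493\right)} = \frac{3331}{\left(-16\right) \frac{1}{45} + \left(1105 + 1493\right)} = \frac{3331}{- \frac{16}{45} + 2598} = \frac{3331}{\frac{116894}{45}} = 3331 \cdot \frac{45}{116894} = \frac{149895}{116894}$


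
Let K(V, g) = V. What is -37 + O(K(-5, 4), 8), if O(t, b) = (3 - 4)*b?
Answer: -45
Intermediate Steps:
O(t, b) = -b
-37 + O(K(-5, 4), 8) = -37 - 1*8 = -37 - 8 = -45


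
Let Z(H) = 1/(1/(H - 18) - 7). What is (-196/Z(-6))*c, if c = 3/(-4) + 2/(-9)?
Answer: -289835/216 ≈ -1341.8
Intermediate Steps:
Z(H) = 1/(-7 + 1/(-18 + H)) (Z(H) = 1/(1/(-18 + H) - 7) = 1/(-7 + 1/(-18 + H)))
c = -35/36 (c = 3*(-¼) + 2*(-⅑) = -¾ - 2/9 = -35/36 ≈ -0.97222)
(-196/Z(-6))*c = -196*(-127 + 7*(-6))/(18 - 1*(-6))*(-35/36) = -196*(-127 - 42)/(18 + 6)*(-35/36) = -196/(24/(-169))*(-35/36) = -196/((-1/169*24))*(-35/36) = -196/(-24/169)*(-35/36) = -196*(-169/24)*(-35/36) = (8281/6)*(-35/36) = -289835/216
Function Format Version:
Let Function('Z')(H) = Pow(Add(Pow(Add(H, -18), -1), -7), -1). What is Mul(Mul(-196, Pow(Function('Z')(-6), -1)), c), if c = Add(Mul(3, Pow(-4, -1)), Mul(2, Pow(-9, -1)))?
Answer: Rational(-289835, 216) ≈ -1341.8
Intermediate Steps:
Function('Z')(H) = Pow(Add(-7, Pow(Add(-18, H), -1)), -1) (Function('Z')(H) = Pow(Add(Pow(Add(-18, H), -1), -7), -1) = Pow(Add(-7, Pow(Add(-18, H), -1)), -1))
c = Rational(-35, 36) (c = Add(Mul(3, Rational(-1, 4)), Mul(2, Rational(-1, 9))) = Add(Rational(-3, 4), Rational(-2, 9)) = Rational(-35, 36) ≈ -0.97222)
Mul(Mul(-196, Pow(Function('Z')(-6), -1)), c) = Mul(Mul(-196, Pow(Mul(Pow(Add(-127, Mul(7, -6)), -1), Add(18, Mul(-1, -6))), -1)), Rational(-35, 36)) = Mul(Mul(-196, Pow(Mul(Pow(Add(-127, -42), -1), Add(18, 6)), -1)), Rational(-35, 36)) = Mul(Mul(-196, Pow(Mul(Pow(-169, -1), 24), -1)), Rational(-35, 36)) = Mul(Mul(-196, Pow(Mul(Rational(-1, 169), 24), -1)), Rational(-35, 36)) = Mul(Mul(-196, Pow(Rational(-24, 169), -1)), Rational(-35, 36)) = Mul(Mul(-196, Rational(-169, 24)), Rational(-35, 36)) = Mul(Rational(8281, 6), Rational(-35, 36)) = Rational(-289835, 216)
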